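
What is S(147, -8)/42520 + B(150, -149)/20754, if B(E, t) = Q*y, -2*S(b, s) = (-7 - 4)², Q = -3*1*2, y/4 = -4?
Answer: 942101/294153360 ≈ 0.0032028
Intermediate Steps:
y = -16 (y = 4*(-4) = -16)
Q = -6 (Q = -3*2 = -6)
S(b, s) = -121/2 (S(b, s) = -(-7 - 4)²/2 = -½*(-11)² = -½*121 = -121/2)
B(E, t) = 96 (B(E, t) = -6*(-16) = 96)
S(147, -8)/42520 + B(150, -149)/20754 = -121/2/42520 + 96/20754 = -121/2*1/42520 + 96*(1/20754) = -121/85040 + 16/3459 = 942101/294153360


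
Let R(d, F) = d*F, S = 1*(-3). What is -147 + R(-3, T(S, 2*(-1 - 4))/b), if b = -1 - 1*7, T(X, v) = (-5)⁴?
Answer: 699/8 ≈ 87.375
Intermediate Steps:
S = -3
T(X, v) = 625
b = -8 (b = -1 - 7 = -8)
R(d, F) = F*d
-147 + R(-3, T(S, 2*(-1 - 4))/b) = -147 + (625/(-8))*(-3) = -147 + (625*(-⅛))*(-3) = -147 - 625/8*(-3) = -147 + 1875/8 = 699/8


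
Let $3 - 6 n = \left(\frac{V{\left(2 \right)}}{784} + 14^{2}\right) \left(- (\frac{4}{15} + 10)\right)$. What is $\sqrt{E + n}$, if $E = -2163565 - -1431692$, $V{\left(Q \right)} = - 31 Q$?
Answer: $\frac{i \sqrt{129043172230}}{420} \approx 855.3 i$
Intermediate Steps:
$E = -731873$ ($E = -2163565 + 1431692 = -731873$)
$n = \frac{846071}{2520}$ ($n = \frac{1}{2} - \frac{\left(\frac{\left(-31\right) 2}{784} + 14^{2}\right) \left(- (\frac{4}{15} + 10)\right)}{6} = \frac{1}{2} - \frac{\left(\left(-62\right) \frac{1}{784} + 196\right) \left(- (4 \cdot \frac{1}{15} + 10)\right)}{6} = \frac{1}{2} - \frac{\left(- \frac{31}{392} + 196\right) \left(- (\frac{4}{15} + 10)\right)}{6} = \frac{1}{2} - \frac{\frac{76801}{392} \left(\left(-1\right) \frac{154}{15}\right)}{6} = \frac{1}{2} - \frac{\frac{76801}{392} \left(- \frac{154}{15}\right)}{6} = \frac{1}{2} - - \frac{844811}{2520} = \frac{1}{2} + \frac{844811}{2520} = \frac{846071}{2520} \approx 335.74$)
$\sqrt{E + n} = \sqrt{-731873 + \frac{846071}{2520}} = \sqrt{- \frac{1843473889}{2520}} = \frac{i \sqrt{129043172230}}{420}$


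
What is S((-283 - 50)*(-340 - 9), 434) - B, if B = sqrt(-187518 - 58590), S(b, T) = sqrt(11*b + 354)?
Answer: sqrt(1278741) - 2*I*sqrt(61527) ≈ 1130.8 - 496.09*I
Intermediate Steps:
S(b, T) = sqrt(354 + 11*b)
B = 2*I*sqrt(61527) (B = sqrt(-246108) = 2*I*sqrt(61527) ≈ 496.09*I)
S((-283 - 50)*(-340 - 9), 434) - B = sqrt(354 + 11*((-283 - 50)*(-340 - 9))) - 2*I*sqrt(61527) = sqrt(354 + 11*(-333*(-349))) - 2*I*sqrt(61527) = sqrt(354 + 11*116217) - 2*I*sqrt(61527) = sqrt(354 + 1278387) - 2*I*sqrt(61527) = sqrt(1278741) - 2*I*sqrt(61527)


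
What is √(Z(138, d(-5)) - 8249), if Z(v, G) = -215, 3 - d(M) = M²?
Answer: 92*I ≈ 92.0*I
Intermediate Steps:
d(M) = 3 - M²
√(Z(138, d(-5)) - 8249) = √(-215 - 8249) = √(-8464) = 92*I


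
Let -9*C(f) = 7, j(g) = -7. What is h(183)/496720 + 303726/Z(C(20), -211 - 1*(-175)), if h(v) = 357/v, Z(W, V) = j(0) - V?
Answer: 1314696215053/125528240 ≈ 10473.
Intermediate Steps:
C(f) = -7/9 (C(f) = -1/9*7 = -7/9)
Z(W, V) = -7 - V
h(183)/496720 + 303726/Z(C(20), -211 - 1*(-175)) = (357/183)/496720 + 303726/(-7 - (-211 - 1*(-175))) = (357*(1/183))*(1/496720) + 303726/(-7 - (-211 + 175)) = (119/61)*(1/496720) + 303726/(-7 - 1*(-36)) = 17/4328560 + 303726/(-7 + 36) = 17/4328560 + 303726/29 = 1314696215053/125528240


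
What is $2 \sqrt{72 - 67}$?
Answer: $2 \sqrt{5} \approx 4.4721$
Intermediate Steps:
$2 \sqrt{72 - 67} = 2 \sqrt{5}$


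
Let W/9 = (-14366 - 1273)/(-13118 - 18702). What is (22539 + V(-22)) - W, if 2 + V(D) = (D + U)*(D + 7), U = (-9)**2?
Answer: 688825889/31820 ≈ 21648.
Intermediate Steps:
U = 81
V(D) = -2 + (7 + D)*(81 + D) (V(D) = -2 + (D + 81)*(D + 7) = -2 + (81 + D)*(7 + D) = -2 + (7 + D)*(81 + D))
W = 140751/31820 (W = 9*((-14366 - 1273)/(-13118 - 18702)) = 9*(-15639/(-31820)) = 9*(-15639*(-1/31820)) = 9*(15639/31820) = 140751/31820 ≈ 4.4233)
(22539 + V(-22)) - W = (22539 + (565 + (-22)**2 + 88*(-22))) - 1*140751/31820 = (22539 + (565 + 484 - 1936)) - 140751/31820 = (22539 - 887) - 140751/31820 = 21652 - 140751/31820 = 688825889/31820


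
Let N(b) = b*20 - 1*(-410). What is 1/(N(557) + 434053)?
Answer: 1/445603 ≈ 2.2441e-6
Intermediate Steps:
N(b) = 410 + 20*b (N(b) = 20*b + 410 = 410 + 20*b)
1/(N(557) + 434053) = 1/((410 + 20*557) + 434053) = 1/((410 + 11140) + 434053) = 1/(11550 + 434053) = 1/445603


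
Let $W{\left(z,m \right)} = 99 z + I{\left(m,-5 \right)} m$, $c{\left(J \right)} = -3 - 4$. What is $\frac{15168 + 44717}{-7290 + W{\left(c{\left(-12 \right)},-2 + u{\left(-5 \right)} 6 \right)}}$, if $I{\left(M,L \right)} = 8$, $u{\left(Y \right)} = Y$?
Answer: $- \frac{8555}{1177} \approx -7.2685$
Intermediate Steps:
$c{\left(J \right)} = -7$ ($c{\left(J \right)} = -3 - 4 = -7$)
$W{\left(z,m \right)} = 8 m + 99 z$ ($W{\left(z,m \right)} = 99 z + 8 m = 8 m + 99 z$)
$\frac{15168 + 44717}{-7290 + W{\left(c{\left(-12 \right)},-2 + u{\left(-5 \right)} 6 \right)}} = \frac{15168 + 44717}{-7290 + \left(8 \left(-2 - 30\right) + 99 \left(-7\right)\right)} = \frac{59885}{-7290 - \left(693 - 8 \left(-2 - 30\right)\right)} = \frac{59885}{-7290 + \left(8 \left(-32\right) - 693\right)} = \frac{59885}{-7290 - 949} = \frac{59885}{-8239} = 59885 \left(- \frac{1}{8239}\right) = - \frac{8555}{1177}$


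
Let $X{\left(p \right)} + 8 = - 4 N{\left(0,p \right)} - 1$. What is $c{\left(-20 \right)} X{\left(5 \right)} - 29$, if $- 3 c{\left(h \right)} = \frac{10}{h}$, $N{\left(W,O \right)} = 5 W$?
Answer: $- \frac{61}{2} \approx -30.5$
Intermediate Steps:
$c{\left(h \right)} = - \frac{10}{3 h}$ ($c{\left(h \right)} = - \frac{10 \frac{1}{h}}{3} = - \frac{10}{3 h}$)
$X{\left(p \right)} = -9$ ($X{\left(p \right)} = -8 - \left(1 + 4 \cdot 5 \cdot 0\right) = -8 - 1 = -9$)
$c{\left(-20 \right)} X{\left(5 \right)} - 29 = - \frac{10}{3 \left(-20\right)} \left(-9\right) - 29 = \left(- \frac{10}{3}\right) \left(- \frac{1}{20}\right) \left(-9\right) - 29 = \frac{1}{6} \left(-9\right) - 29 = - \frac{3}{2} - 29 = - \frac{61}{2}$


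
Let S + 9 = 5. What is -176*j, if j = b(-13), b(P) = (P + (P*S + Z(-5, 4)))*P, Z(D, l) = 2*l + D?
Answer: 96096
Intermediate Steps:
Z(D, l) = D + 2*l
S = -4 (S = -9 + 5 = -4)
b(P) = P*(3 - 3*P) (b(P) = (P + (P*(-4) + (-5 + 2*4)))*P = (P + (-4*P + (-5 + 8)))*P = (P + (-4*P + 3))*P = (P + (3 - 4*P))*P = (3 - 3*P)*P = P*(3 - 3*P))
j = -546 (j = 3*(-13)*(1 - 1*(-13)) = 3*(-13)*(1 + 13) = 3*(-13)*14 = -546)
-176*j = -176*(-546) = 96096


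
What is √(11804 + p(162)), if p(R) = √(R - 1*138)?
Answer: √(11804 + 2*√6) ≈ 108.67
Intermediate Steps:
p(R) = √(-138 + R) (p(R) = √(R - 138) = √(-138 + R))
√(11804 + p(162)) = √(11804 + √(-138 + 162)) = √(11804 + √24) = √(11804 + 2*√6)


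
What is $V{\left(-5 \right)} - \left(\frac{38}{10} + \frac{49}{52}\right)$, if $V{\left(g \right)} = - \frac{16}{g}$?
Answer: $- \frac{401}{260} \approx -1.5423$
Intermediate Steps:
$V{\left(-5 \right)} - \left(\frac{38}{10} + \frac{49}{52}\right) = - \frac{16}{-5} - \left(\frac{38}{10} + \frac{49}{52}\right) = \left(-16\right) \left(- \frac{1}{5}\right) - \left(38 \cdot \frac{1}{10} + 49 \cdot \frac{1}{52}\right) = \frac{16}{5} - \left(\frac{19}{5} + \frac{49}{52}\right) = \frac{16}{5} - \frac{1233}{260} = - \frac{401}{260}$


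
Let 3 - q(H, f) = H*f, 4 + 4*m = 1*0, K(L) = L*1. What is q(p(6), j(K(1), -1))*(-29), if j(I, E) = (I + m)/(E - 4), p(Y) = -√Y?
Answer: -87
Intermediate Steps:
K(L) = L
m = -1 (m = -1 + (1*0)/4 = -1 + (¼)*0 = -1 + 0 = -1)
j(I, E) = (-1 + I)/(-4 + E) (j(I, E) = (I - 1)/(E - 4) = (-1 + I)/(-4 + E))
q(H, f) = 3 - H*f
q(p(6), j(K(1), -1))*(-29) = (3 - (-√6)*(-1 + 1)/(-4 - 1))*(-29) = (3 - (-√6)*0/(-5))*(-29) = (3 - (-√6)*(-⅕*0))*(-29) = (3 - 1*(-√6)*0)*(-29) = (3 + 0)*(-29) = 3*(-29) = -87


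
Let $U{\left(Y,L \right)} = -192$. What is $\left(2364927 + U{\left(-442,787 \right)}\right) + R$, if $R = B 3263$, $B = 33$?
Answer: $2472414$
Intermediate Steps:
$R = 107679$ ($R = 33 \cdot 3263 = 107679$)
$\left(2364927 + U{\left(-442,787 \right)}\right) + R = \left(2364927 - 192\right) + 107679 = 2364735 + 107679 = 2472414$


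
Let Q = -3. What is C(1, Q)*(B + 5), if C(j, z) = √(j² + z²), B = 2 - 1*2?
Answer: 5*√10 ≈ 15.811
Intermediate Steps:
B = 0 (B = 2 - 2 = 0)
C(1, Q)*(B + 5) = √(1² + (-3)²)*(0 + 5) = √(1 + 9)*5 = √10*5 = 5*√10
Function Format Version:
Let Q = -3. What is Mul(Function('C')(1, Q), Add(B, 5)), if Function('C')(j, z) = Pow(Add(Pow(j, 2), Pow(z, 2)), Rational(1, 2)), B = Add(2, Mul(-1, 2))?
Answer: Mul(5, Pow(10, Rational(1, 2))) ≈ 15.811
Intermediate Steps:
B = 0 (B = Add(2, -2) = 0)
Mul(Function('C')(1, Q), Add(B, 5)) = Mul(Pow(Add(Pow(1, 2), Pow(-3, 2)), Rational(1, 2)), Add(0, 5)) = Mul(Pow(Add(1, 9), Rational(1, 2)), 5) = Mul(Pow(10, Rational(1, 2)), 5) = Mul(5, Pow(10, Rational(1, 2)))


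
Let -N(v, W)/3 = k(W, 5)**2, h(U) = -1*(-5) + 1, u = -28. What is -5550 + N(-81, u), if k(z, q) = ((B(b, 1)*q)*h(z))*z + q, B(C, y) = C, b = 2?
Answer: -8422425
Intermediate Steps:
h(U) = 6 (h(U) = 5 + 1 = 6)
k(z, q) = q + 12*q*z (k(z, q) = ((2*q)*6)*z + q = (12*q)*z + q = 12*q*z + q = q + 12*q*z)
N(v, W) = -3*(5 + 60*W)**2 (N(v, W) = -3*25*(1 + 12*W)**2 = -3*(5 + 60*W)**2)
-5550 + N(-81, u) = -5550 - 75*(1 + 12*(-28))**2 = -5550 - 75*(1 - 336)**2 = -5550 - 75*(-335)**2 = -5550 - 75*112225 = -5550 - 8416875 = -8422425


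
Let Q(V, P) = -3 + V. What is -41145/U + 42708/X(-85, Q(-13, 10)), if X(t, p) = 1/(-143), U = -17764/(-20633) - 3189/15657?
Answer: -145561906762181/23592479 ≈ -6.1698e+6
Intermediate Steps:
U = 70777437/107683627 (U = -17764*(-1/20633) - 3189*1/15657 = 17764/20633 - 1063/5219 = 70777437/107683627 ≈ 0.65727)
X(t, p) = -1/143
-41145/U + 42708/X(-85, Q(-13, 10)) = -41145/70777437/107683627 + 42708/(-1/143) = -41145*107683627/70777437 + 42708*(-143) = -1476880944305/23592479 - 6107244 = -145561906762181/23592479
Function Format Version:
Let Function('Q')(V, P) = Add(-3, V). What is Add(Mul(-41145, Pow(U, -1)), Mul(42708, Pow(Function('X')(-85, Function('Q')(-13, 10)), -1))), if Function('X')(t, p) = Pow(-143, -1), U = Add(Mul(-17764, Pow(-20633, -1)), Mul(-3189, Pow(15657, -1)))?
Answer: Rational(-145561906762181, 23592479) ≈ -6.1698e+6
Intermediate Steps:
U = Rational(70777437, 107683627) (U = Add(Mul(-17764, Rational(-1, 20633)), Mul(-3189, Rational(1, 15657))) = Add(Rational(17764, 20633), Rational(-1063, 5219)) = Rational(70777437, 107683627) ≈ 0.65727)
Function('X')(t, p) = Rational(-1, 143)
Add(Mul(-41145, Pow(U, -1)), Mul(42708, Pow(Function('X')(-85, Function('Q')(-13, 10)), -1))) = Add(Mul(-41145, Pow(Rational(70777437, 107683627), -1)), Mul(42708, Pow(Rational(-1, 143), -1))) = Add(Mul(-41145, Rational(107683627, 70777437)), Mul(42708, -143)) = Add(Rational(-1476880944305, 23592479), -6107244) = Rational(-145561906762181, 23592479)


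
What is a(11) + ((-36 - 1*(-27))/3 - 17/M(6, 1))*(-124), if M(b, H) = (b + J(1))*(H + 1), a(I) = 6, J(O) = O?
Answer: 3700/7 ≈ 528.57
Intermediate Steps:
M(b, H) = (1 + H)*(1 + b) (M(b, H) = (b + 1)*(H + 1) = (1 + b)*(1 + H) = (1 + H)*(1 + b))
a(11) + ((-36 - 1*(-27))/3 - 17/M(6, 1))*(-124) = 6 + ((-36 - 1*(-27))/3 - 17/(1 + 1 + 6 + 1*6))*(-124) = 6 + ((-36 + 27)*(1/3) - 17/(1 + 1 + 6 + 6))*(-124) = 6 + (-9*1/3 - 17/14)*(-124) = 6 + (-3 - 17*1/14)*(-124) = 6 + (-3 - 17/14)*(-124) = 6 - 59/14*(-124) = 6 + 3658/7 = 3700/7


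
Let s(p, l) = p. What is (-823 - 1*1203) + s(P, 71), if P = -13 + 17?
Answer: -2022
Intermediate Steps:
P = 4
(-823 - 1*1203) + s(P, 71) = (-823 - 1*1203) + 4 = (-823 - 1203) + 4 = -2026 + 4 = -2022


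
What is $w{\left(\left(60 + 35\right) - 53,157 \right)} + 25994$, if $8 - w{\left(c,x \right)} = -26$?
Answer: $26028$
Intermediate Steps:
$w{\left(c,x \right)} = 34$ ($w{\left(c,x \right)} = 8 - -26 = 8 + 26 = 34$)
$w{\left(\left(60 + 35\right) - 53,157 \right)} + 25994 = 34 + 25994 = 26028$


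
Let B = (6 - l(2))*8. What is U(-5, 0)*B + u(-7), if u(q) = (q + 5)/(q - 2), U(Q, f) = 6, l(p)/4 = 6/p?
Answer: -2590/9 ≈ -287.78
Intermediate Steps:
l(p) = 24/p (l(p) = 4*(6/p) = 24/p)
B = -48 (B = (6 - 24/2)*8 = (6 - 1*12)*8 = (6 - 12)*8 = -6*8 = -48)
u(q) = (5 + q)/(-2 + q)
U(-5, 0)*B + u(-7) = 6*(-48) + (5 - 7)/(-2 - 7) = -288 - 2/(-9) = -288 - ⅑*(-2) = -288 + 2/9 = -2590/9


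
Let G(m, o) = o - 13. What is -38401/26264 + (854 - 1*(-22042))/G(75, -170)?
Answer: -202789309/1602104 ≈ -126.58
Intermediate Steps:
G(m, o) = -13 + o
-38401/26264 + (854 - 1*(-22042))/G(75, -170) = -38401/26264 + (854 - 1*(-22042))/(-13 - 170) = -38401*1/26264 + (854 + 22042)/(-183) = -38401/26264 + 22896*(-1/183) = -38401/26264 - 7632/61 = -202789309/1602104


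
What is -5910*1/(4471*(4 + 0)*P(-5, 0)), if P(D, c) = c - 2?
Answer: 2955/17884 ≈ 0.16523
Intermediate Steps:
P(D, c) = -2 + c
-5910*1/(4471*(4 + 0)*P(-5, 0)) = -5910*1/(4471*(-2 + 0)*(4 + 0)) = -5910/(-2*4*4471) = -5910/((-8*4471)) = -5910/(-35768) = -5910*(-1/35768) = 2955/17884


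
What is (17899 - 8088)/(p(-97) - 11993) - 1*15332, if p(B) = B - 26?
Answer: -185772323/12116 ≈ -15333.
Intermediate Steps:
p(B) = -26 + B
(17899 - 8088)/(p(-97) - 11993) - 1*15332 = (17899 - 8088)/((-26 - 97) - 11993) - 1*15332 = 9811/(-123 - 11993) - 15332 = 9811/(-12116) - 15332 = 9811*(-1/12116) - 15332 = -9811/12116 - 15332 = -185772323/12116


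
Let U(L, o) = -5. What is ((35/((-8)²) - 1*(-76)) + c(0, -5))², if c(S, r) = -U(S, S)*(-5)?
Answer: 10883401/4096 ≈ 2657.1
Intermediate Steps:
c(S, r) = -25 (c(S, r) = -1*(-5)*(-5) = 5*(-5) = -25)
((35/((-8)²) - 1*(-76)) + c(0, -5))² = ((35/((-8)²) - 1*(-76)) - 25)² = ((35/64 + 76) - 25)² = (4899/64 - 25)² = (3299/64)² = 10883401/4096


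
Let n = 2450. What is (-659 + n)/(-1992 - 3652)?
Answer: -1791/5644 ≈ -0.31733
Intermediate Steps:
(-659 + n)/(-1992 - 3652) = (-659 + 2450)/(-1992 - 3652) = 1791/(-5644) = 1791*(-1/5644) = -1791/5644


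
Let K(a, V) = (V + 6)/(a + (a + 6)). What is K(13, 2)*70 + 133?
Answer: 301/2 ≈ 150.50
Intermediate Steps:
K(a, V) = (6 + V)/(6 + 2*a) (K(a, V) = (6 + V)/(a + (6 + a)) = (6 + V)/(6 + 2*a))
K(13, 2)*70 + 133 = ((6 + 2)/(2*(3 + 13)))*70 + 133 = ((½)*8/16)*70 + 133 = ((½)*(1/16)*8)*70 + 133 = (¼)*70 + 133 = 35/2 + 133 = 301/2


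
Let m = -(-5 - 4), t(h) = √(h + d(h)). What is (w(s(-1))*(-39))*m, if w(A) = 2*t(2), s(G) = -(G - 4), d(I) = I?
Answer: -1404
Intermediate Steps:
s(G) = 4 - G (s(G) = -(-4 + G) = 4 - G)
t(h) = √2*√h (t(h) = √(h + h) = √(2*h) = √2*√h)
w(A) = 4 (w(A) = 2*(√2*√2) = 2*2 = 4)
m = 9 (m = -1*(-9) = 9)
(w(s(-1))*(-39))*m = (4*(-39))*9 = -156*9 = -1404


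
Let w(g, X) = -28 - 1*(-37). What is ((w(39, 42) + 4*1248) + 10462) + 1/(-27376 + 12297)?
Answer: 233166576/15079 ≈ 15463.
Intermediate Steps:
w(g, X) = 9 (w(g, X) = -28 + 37 = 9)
((w(39, 42) + 4*1248) + 10462) + 1/(-27376 + 12297) = ((9 + 4*1248) + 10462) + 1/(-27376 + 12297) = ((9 + 4992) + 10462) + 1/(-15079) = (5001 + 10462) - 1/15079 = 15463 - 1/15079 = 233166576/15079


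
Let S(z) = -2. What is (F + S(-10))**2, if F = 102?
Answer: 10000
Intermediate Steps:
(F + S(-10))**2 = (102 - 2)**2 = 100**2 = 10000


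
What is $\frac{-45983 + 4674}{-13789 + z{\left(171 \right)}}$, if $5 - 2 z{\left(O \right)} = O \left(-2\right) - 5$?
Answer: $\frac{41309}{13613} \approx 3.0345$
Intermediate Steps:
$z{\left(O \right)} = 5 + O$ ($z{\left(O \right)} = \frac{5}{2} - \frac{O \left(-2\right) - 5}{2} = \frac{5}{2} - \frac{- 2 O - 5}{2} = \frac{5}{2} - \frac{-5 - 2 O}{2} = \frac{5}{2} + \left(\frac{5}{2} + O\right) = 5 + O$)
$\frac{-45983 + 4674}{-13789 + z{\left(171 \right)}} = \frac{-45983 + 4674}{-13789 + \left(5 + 171\right)} = - \frac{41309}{-13789 + 176} = - \frac{41309}{-13613} = \left(-41309\right) \left(- \frac{1}{13613}\right) = \frac{41309}{13613}$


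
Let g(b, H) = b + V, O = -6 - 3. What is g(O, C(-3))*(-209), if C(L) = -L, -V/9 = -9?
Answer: -15048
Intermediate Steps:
V = 81 (V = -9*(-9) = 81)
O = -9
g(b, H) = 81 + b (g(b, H) = b + 81 = 81 + b)
g(O, C(-3))*(-209) = (81 - 9)*(-209) = 72*(-209) = -15048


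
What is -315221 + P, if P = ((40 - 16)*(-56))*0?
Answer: -315221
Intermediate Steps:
P = 0 (P = (24*(-56))*0 = -1344*0 = 0)
-315221 + P = -315221 + 0 = -315221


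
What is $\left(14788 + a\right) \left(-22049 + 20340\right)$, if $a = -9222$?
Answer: $-9512294$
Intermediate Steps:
$\left(14788 + a\right) \left(-22049 + 20340\right) = \left(14788 - 9222\right) \left(-22049 + 20340\right) = 5566 \left(-1709\right) = -9512294$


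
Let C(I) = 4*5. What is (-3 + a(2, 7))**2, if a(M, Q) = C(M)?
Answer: 289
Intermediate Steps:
C(I) = 20
a(M, Q) = 20
(-3 + a(2, 7))**2 = (-3 + 20)**2 = 17**2 = 289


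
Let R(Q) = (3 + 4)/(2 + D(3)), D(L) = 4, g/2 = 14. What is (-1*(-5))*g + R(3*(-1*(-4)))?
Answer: 847/6 ≈ 141.17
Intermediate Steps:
g = 28 (g = 2*14 = 28)
R(Q) = 7/6 (R(Q) = (3 + 4)/(2 + 4) = 7/6)
(-1*(-5))*g + R(3*(-1*(-4))) = -1*(-5)*28 + 7/6 = 5*28 + 7/6 = 140 + 7/6 = 847/6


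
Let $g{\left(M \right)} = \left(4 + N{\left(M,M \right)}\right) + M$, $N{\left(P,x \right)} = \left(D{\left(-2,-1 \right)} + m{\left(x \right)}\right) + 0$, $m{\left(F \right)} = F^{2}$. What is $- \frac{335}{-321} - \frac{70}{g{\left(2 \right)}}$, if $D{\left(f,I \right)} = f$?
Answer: $- \frac{9895}{1284} \approx -7.7064$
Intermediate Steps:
$N{\left(P,x \right)} = -2 + x^{2}$ ($N{\left(P,x \right)} = \left(-2 + x^{2}\right) + 0 = -2 + x^{2}$)
$g{\left(M \right)} = 2 + M + M^{2}$ ($g{\left(M \right)} = \left(4 + \left(-2 + M^{2}\right)\right) + M = \left(2 + M^{2}\right) + M = 2 + M + M^{2}$)
$- \frac{335}{-321} - \frac{70}{g{\left(2 \right)}} = - \frac{335}{-321} - \frac{70}{2 + 2 + 2^{2}} = \left(-335\right) \left(- \frac{1}{321}\right) - \frac{70}{2 + 2 + 4} = \frac{335}{321} - \frac{70}{8} = \frac{335}{321} - \frac{35}{4} = - \frac{9895}{1284}$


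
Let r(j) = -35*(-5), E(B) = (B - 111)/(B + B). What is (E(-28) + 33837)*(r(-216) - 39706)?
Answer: -74911679841/56 ≈ -1.3377e+9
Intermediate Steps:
E(B) = (-111 + B)/(2*B) (E(B) = (-111 + B)/((2*B)) = (-111 + B)*(1/(2*B)) = (-111 + B)/(2*B))
r(j) = 175
(E(-28) + 33837)*(r(-216) - 39706) = ((1/2)*(-111 - 28)/(-28) + 33837)*(175 - 39706) = ((1/2)*(-1/28)*(-139) + 33837)*(-39531) = (139/56 + 33837)*(-39531) = (1895011/56)*(-39531) = -74911679841/56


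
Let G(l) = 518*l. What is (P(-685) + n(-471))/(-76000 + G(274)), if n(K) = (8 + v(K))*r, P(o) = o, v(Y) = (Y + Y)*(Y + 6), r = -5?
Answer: -2190875/65932 ≈ -33.229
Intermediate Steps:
v(Y) = 2*Y*(6 + Y) (v(Y) = (2*Y)*(6 + Y) = 2*Y*(6 + Y))
n(K) = -40 - 10*K*(6 + K) (n(K) = (8 + 2*K*(6 + K))*(-5) = -40 - 10*K*(6 + K))
(P(-685) + n(-471))/(-76000 + G(274)) = (-685 + (-40 - 10*(-471)*(6 - 471)))/(-76000 + 518*274) = (-685 + (-40 - 10*(-471)*(-465)))/(-76000 + 141932) = (-685 + (-40 - 2190150))/65932 = (-685 - 2190190)*(1/65932) = -2190875*1/65932 = -2190875/65932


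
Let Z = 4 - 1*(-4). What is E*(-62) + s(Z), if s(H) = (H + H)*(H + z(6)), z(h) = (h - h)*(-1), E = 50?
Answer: -2972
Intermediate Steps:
Z = 8 (Z = 4 + 4 = 8)
z(h) = 0 (z(h) = 0*(-1) = 0)
s(H) = 2*H**2 (s(H) = (H + H)*(H + 0) = (2*H)*H = 2*H**2)
E*(-62) + s(Z) = 50*(-62) + 2*8**2 = -3100 + 2*64 = -3100 + 128 = -2972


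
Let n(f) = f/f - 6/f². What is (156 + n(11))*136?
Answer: 2582776/121 ≈ 21345.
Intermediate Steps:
n(f) = 1 - 6/f²
(156 + n(11))*136 = (156 + (1 - 6/11²))*136 = (156 + (1 - 6*1/121))*136 = (156 + (1 - 6/121))*136 = (156 + 115/121)*136 = (18991/121)*136 = 2582776/121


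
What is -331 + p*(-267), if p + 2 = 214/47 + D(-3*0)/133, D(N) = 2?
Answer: -6355499/6251 ≈ -1016.7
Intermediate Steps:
p = 16054/6251 (p = -2 + (214/47 + 2/133) = -2 + 28556/6251 = 16054/6251 ≈ 2.5682)
-331 + p*(-267) = -331 + (16054/6251)*(-267) = -331 - 4286418/6251 = -6355499/6251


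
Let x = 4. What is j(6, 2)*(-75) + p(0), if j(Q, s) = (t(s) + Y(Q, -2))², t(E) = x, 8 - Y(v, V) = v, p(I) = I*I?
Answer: -2700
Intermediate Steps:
p(I) = I²
Y(v, V) = 8 - v
t(E) = 4
j(Q, s) = (12 - Q)² (j(Q, s) = (4 + (8 - Q))² = (12 - Q)²)
j(6, 2)*(-75) + p(0) = (-12 + 6)²*(-75) + 0² = (-6)²*(-75) + 0 = 36*(-75) + 0 = -2700 + 0 = -2700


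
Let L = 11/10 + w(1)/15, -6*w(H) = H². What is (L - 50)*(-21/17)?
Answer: 15407/255 ≈ 60.420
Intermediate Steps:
w(H) = -H²/6
L = 49/45 (L = 11/10 - ⅙*1²/15 = 11*(⅒) - ⅙*1*(1/15) = 11/10 - ⅙*1/15 = 11/10 - 1/90 = 49/45 ≈ 1.0889)
(L - 50)*(-21/17) = (49/45 - 50)*(-21/17) = -(-15407)/(15*17) = -2201/45*(-21/17) = 15407/255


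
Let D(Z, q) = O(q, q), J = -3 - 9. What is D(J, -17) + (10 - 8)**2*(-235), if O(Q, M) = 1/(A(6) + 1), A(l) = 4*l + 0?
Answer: -23499/25 ≈ -939.96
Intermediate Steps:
J = -12
A(l) = 4*l
O(Q, M) = 1/25 (O(Q, M) = 1/(4*6 + 1) = 1/(24 + 1) = 1/25)
D(Z, q) = 1/25
D(J, -17) + (10 - 8)**2*(-235) = 1/25 + (10 - 8)**2*(-235) = 1/25 + 2**2*(-235) = 1/25 + 4*(-235) = 1/25 - 940 = -23499/25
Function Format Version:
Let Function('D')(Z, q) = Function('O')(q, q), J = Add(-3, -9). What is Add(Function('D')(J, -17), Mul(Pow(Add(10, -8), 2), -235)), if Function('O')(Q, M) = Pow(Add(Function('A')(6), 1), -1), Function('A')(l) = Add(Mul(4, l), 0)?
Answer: Rational(-23499, 25) ≈ -939.96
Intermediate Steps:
J = -12
Function('A')(l) = Mul(4, l)
Function('O')(Q, M) = Rational(1, 25) (Function('O')(Q, M) = Pow(Add(Mul(4, 6), 1), -1) = Pow(Add(24, 1), -1) = Pow(25, -1) = Rational(1, 25))
Function('D')(Z, q) = Rational(1, 25)
Add(Function('D')(J, -17), Mul(Pow(Add(10, -8), 2), -235)) = Add(Rational(1, 25), Mul(Pow(Add(10, -8), 2), -235)) = Add(Rational(1, 25), Mul(Pow(2, 2), -235)) = Add(Rational(1, 25), Mul(4, -235)) = Add(Rational(1, 25), -940) = Rational(-23499, 25)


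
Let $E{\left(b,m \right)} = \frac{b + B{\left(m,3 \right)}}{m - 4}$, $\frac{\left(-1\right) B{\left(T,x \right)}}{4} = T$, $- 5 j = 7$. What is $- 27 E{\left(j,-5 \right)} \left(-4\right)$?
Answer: $- \frac{1116}{5} \approx -223.2$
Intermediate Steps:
$j = - \frac{7}{5}$ ($j = \left(- \frac{1}{5}\right) 7 = - \frac{7}{5} \approx -1.4$)
$B{\left(T,x \right)} = - 4 T$
$E{\left(b,m \right)} = \frac{b - 4 m}{-4 + m}$ ($E{\left(b,m \right)} = \frac{b - 4 m}{m - 4} = \frac{b - 4 m}{-4 + m}$)
$- 27 E{\left(j,-5 \right)} \left(-4\right) = - 27 \frac{- \frac{7}{5} - -20}{-4 - 5} \left(-4\right) = - 27 \frac{- \frac{7}{5} + 20}{-9} \left(-4\right) = - 27 \left(\left(- \frac{1}{9}\right) \frac{93}{5}\right) \left(-4\right) = \left(-27\right) \left(- \frac{31}{15}\right) \left(-4\right) = \frac{279}{5} \left(-4\right) = - \frac{1116}{5}$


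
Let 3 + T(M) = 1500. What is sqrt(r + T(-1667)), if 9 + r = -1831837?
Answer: I*sqrt(1830349) ≈ 1352.9*I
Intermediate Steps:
r = -1831846 (r = -9 - 1831837 = -1831846)
T(M) = 1497 (T(M) = -3 + 1500 = 1497)
sqrt(r + T(-1667)) = sqrt(-1831846 + 1497) = sqrt(-1830349) = I*sqrt(1830349)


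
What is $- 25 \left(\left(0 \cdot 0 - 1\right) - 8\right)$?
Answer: $225$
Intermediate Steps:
$- 25 \left(\left(0 \cdot 0 - 1\right) - 8\right) = - 25 \left(\left(0 - 1\right) - 8\right) = - 25 \left(-1 - 8\right) = \left(-25\right) \left(-9\right) = 225$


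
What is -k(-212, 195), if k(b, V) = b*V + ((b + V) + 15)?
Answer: 41342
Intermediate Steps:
k(b, V) = 15 + V + b + V*b (k(b, V) = V*b + ((V + b) + 15) = V*b + (15 + V + b) = 15 + V + b + V*b)
-k(-212, 195) = -(15 + 195 - 212 + 195*(-212)) = -(15 + 195 - 212 - 41340) = -1*(-41342) = 41342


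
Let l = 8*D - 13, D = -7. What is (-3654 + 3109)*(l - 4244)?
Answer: 2350585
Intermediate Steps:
l = -69 (l = 8*(-7) - 13 = -56 - 13 = -69)
(-3654 + 3109)*(l - 4244) = (-3654 + 3109)*(-69 - 4244) = -545*(-4313) = 2350585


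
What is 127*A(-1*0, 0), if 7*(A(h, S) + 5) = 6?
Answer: -3683/7 ≈ -526.14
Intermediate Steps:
A(h, S) = -29/7 (A(h, S) = -5 + (⅐)*6 = -5 + 6/7 = -29/7)
127*A(-1*0, 0) = 127*(-29/7) = -3683/7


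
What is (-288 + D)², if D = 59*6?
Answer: 4356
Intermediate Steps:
D = 354
(-288 + D)² = (-288 + 354)² = 66² = 4356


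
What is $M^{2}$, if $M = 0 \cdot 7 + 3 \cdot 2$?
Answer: $36$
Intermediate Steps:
$M = 6$ ($M = 0 + 6 = 6$)
$M^{2} = 6^{2} = 36$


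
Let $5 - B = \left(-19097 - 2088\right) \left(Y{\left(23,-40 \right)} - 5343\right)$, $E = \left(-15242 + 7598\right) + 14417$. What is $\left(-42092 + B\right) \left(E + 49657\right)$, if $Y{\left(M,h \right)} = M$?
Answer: $-6362272975410$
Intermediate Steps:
$E = 6773$ ($E = -7644 + 14417 = 6773$)
$B = -112704195$ ($B = 5 - \left(-19097 - 2088\right) \left(23 - 5343\right) = 5 - \left(-21185\right) \left(-5320\right) = 5 - 112704200 = -112704195$)
$\left(-42092 + B\right) \left(E + 49657\right) = \left(-42092 - 112704195\right) \left(6773 + 49657\right) = \left(-112746287\right) 56430 = -6362272975410$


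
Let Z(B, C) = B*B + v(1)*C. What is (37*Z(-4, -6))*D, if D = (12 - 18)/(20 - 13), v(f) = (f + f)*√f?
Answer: -888/7 ≈ -126.86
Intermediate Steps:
v(f) = 2*f^(3/2) (v(f) = (2*f)*√f = 2*f^(3/2))
Z(B, C) = B² + 2*C (Z(B, C) = B*B + (2*1^(3/2))*C = B² + (2*1)*C = B² + 2*C)
D = -6/7 ≈ -0.85714
(37*Z(-4, -6))*D = (37*((-4)² + 2*(-6)))*(-6/7) = (37*(16 - 12))*(-6/7) = (37*4)*(-6/7) = 148*(-6/7) = -888/7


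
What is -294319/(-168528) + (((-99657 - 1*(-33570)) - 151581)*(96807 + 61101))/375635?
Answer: -5792452720665667/63305015280 ≈ -91501.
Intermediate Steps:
-294319/(-168528) + (((-99657 - 1*(-33570)) - 151581)*(96807 + 61101))/375635 = -294319*(-1/168528) + (((-99657 + 33570) - 151581)*157908)*(1/375635) = 294319/168528 + ((-66087 - 151581)*157908)*(1/375635) = 294319/168528 - 217668*157908*(1/375635) = 294319/168528 - 34371518544*1/375635 = 294319/168528 - 34371518544/375635 = -5792452720665667/63305015280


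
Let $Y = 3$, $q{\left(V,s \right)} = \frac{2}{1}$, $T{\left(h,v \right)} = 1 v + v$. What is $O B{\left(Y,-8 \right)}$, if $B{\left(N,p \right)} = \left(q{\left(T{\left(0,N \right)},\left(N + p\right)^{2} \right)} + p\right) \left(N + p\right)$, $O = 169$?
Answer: $5070$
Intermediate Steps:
$T{\left(h,v \right)} = 2 v$ ($T{\left(h,v \right)} = v + v = 2 v$)
$q{\left(V,s \right)} = 2$ ($q{\left(V,s \right)} = 2 \cdot 1 = 2$)
$B{\left(N,p \right)} = \left(2 + p\right) \left(N + p\right)$
$O B{\left(Y,-8 \right)} = 169 \left(\left(-8\right)^{2} + 2 \cdot 3 + 2 \left(-8\right) + 3 \left(-8\right)\right) = 169 \left(64 + 6 - 16 - 24\right) = 169 \cdot 30 = 5070$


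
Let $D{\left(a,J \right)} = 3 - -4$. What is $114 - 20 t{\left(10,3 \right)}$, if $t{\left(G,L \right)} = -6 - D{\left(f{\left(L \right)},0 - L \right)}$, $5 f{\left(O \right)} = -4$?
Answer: $374$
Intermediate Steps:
$f{\left(O \right)} = - \frac{4}{5}$ ($f{\left(O \right)} = \frac{1}{5} \left(-4\right) = - \frac{4}{5}$)
$D{\left(a,J \right)} = 7$ ($D{\left(a,J \right)} = 3 + 4 = 7$)
$t{\left(G,L \right)} = -13$ ($t{\left(G,L \right)} = -6 - 7 = -13$)
$114 - 20 t{\left(10,3 \right)} = 114 - -260 = 114 + 260 = 374$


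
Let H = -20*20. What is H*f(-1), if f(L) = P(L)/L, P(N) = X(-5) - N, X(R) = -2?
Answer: -400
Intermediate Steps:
H = -400
P(N) = -2 - N
f(L) = (-2 - L)/L
H*f(-1) = -400*(-2 - 1*(-1))/(-1) = -(-400)*(-2 + 1) = -(-400)*(-1) = -400*1 = -400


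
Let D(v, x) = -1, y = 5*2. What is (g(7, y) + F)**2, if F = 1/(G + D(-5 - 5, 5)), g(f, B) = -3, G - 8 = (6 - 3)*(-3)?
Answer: 49/4 ≈ 12.250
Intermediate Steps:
y = 10
G = -1 (G = 8 + (6 - 3)*(-3) = 8 + 3*(-3) = 8 - 9 = -1)
F = -1/2 (F = 1/(-1 - 1) = 1/(-2) = -1/2 ≈ -0.50000)
(g(7, y) + F)**2 = (-3 - 1/2)**2 = (-7/2)**2 = 49/4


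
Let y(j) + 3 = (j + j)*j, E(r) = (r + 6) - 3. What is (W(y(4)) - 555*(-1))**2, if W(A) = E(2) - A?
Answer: 281961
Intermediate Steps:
E(r) = 3 + r (E(r) = (6 + r) - 3 = 3 + r)
y(j) = -3 + 2*j**2 (y(j) = -3 + (j + j)*j = -3 + (2*j)*j = -3 + 2*j**2)
W(A) = 5 - A (W(A) = (3 + 2) - A = 5 - A)
(W(y(4)) - 555*(-1))**2 = ((5 - (-3 + 2*4**2)) - 555*(-1))**2 = ((5 - (-3 + 2*16)) + 555)**2 = ((5 - (-3 + 32)) + 555)**2 = ((5 - 1*29) + 555)**2 = ((5 - 29) + 555)**2 = (-24 + 555)**2 = 531**2 = 281961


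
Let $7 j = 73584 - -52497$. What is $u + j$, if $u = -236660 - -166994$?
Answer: $- \frac{361581}{7} \approx -51654.0$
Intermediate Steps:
$u = -69666$ ($u = -236660 + 166994 = -69666$)
$j = \frac{126081}{7}$ ($j = \frac{73584 - -52497}{7} = \frac{73584 + 52497}{7} = \frac{1}{7} \cdot 126081 = \frac{126081}{7} \approx 18012.0$)
$u + j = -69666 + \frac{126081}{7} = - \frac{361581}{7}$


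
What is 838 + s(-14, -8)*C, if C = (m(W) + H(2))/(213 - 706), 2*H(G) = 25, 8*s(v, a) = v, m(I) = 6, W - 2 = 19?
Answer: 3305331/3944 ≈ 838.07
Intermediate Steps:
W = 21 (W = 2 + 19 = 21)
s(v, a) = v/8
H(G) = 25/2 (H(G) = (½)*25 = 25/2)
C = -37/986 (C = (6 + 25/2)/(213 - 706) = (37/2)/(-493) = (37/2)*(-1/493) = -37/986 ≈ -0.037525)
838 + s(-14, -8)*C = 838 + ((⅛)*(-14))*(-37/986) = 838 - 7/4*(-37/986) = 838 + 259/3944 = 3305331/3944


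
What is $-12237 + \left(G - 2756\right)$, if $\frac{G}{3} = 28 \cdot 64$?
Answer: $-9617$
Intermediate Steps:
$G = 5376$ ($G = 3 \cdot 28 \cdot 64 = 3 \cdot 1792 = 5376$)
$-12237 + \left(G - 2756\right) = -12237 + \left(5376 - 2756\right) = -12237 + 2620 = -9617$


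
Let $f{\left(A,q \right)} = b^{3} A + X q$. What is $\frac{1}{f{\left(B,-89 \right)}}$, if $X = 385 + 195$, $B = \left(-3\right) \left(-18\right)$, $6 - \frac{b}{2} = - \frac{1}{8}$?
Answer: $\frac{32}{1524683} \approx 2.0988 \cdot 10^{-5}$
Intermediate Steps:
$b = \frac{49}{4}$ ($b = 12 - 2 \left(- \frac{1}{8}\right) = 12 - 2 \left(\left(-1\right) \frac{1}{8}\right) = 12 - - \frac{1}{4} = 12 + \frac{1}{4} = \frac{49}{4} \approx 12.25$)
$B = 54$
$X = 580$
$f{\left(A,q \right)} = 580 q + \frac{117649 A}{64}$ ($f{\left(A,q \right)} = \left(\frac{49}{4}\right)^{3} A + 580 q = \frac{117649 A}{64} + 580 q = 580 q + \frac{117649 A}{64}$)
$\frac{1}{f{\left(B,-89 \right)}} = \frac{1}{580 \left(-89\right) + \frac{117649}{64} \cdot 54} = \frac{1}{-51620 + \frac{3176523}{32}} = \frac{1}{\frac{1524683}{32}} = \frac{32}{1524683}$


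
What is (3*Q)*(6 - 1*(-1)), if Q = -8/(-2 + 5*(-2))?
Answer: 14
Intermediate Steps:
Q = ⅔ (Q = -8/(-2 - 10) = -8/(-12) = -8*(-1/12) = ⅔ ≈ 0.66667)
(3*Q)*(6 - 1*(-1)) = (3*(⅔))*(6 - 1*(-1)) = 2*(6 + 1) = 2*7 = 14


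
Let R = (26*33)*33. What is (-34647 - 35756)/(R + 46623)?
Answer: -70403/74937 ≈ -0.93950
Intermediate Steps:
R = 28314 (R = 858*33 = 28314)
(-34647 - 35756)/(R + 46623) = (-34647 - 35756)/(28314 + 46623) = -70403/74937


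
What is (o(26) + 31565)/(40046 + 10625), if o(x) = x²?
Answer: 32241/50671 ≈ 0.63628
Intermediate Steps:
(o(26) + 31565)/(40046 + 10625) = (26² + 31565)/(40046 + 10625) = (676 + 31565)/50671 = 32241*(1/50671) = 32241/50671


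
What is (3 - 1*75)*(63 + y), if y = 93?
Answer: -11232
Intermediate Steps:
(3 - 1*75)*(63 + y) = (3 - 1*75)*(63 + 93) = (3 - 75)*156 = -72*156 = -11232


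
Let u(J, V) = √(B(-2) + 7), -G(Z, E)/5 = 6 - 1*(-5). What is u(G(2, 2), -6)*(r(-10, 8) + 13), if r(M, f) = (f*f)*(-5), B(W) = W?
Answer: -307*√5 ≈ -686.47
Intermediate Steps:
r(M, f) = -5*f² (r(M, f) = f²*(-5) = -5*f²)
G(Z, E) = -55 (G(Z, E) = -5*(6 - 1*(-5)) = -5*(6 + 5) = -5*11 = -55)
u(J, V) = √5 (u(J, V) = √(-2 + 7) = √5)
u(G(2, 2), -6)*(r(-10, 8) + 13) = √5*(-5*8² + 13) = √5*(-5*64 + 13) = √5*(-320 + 13) = √5*(-307) = -307*√5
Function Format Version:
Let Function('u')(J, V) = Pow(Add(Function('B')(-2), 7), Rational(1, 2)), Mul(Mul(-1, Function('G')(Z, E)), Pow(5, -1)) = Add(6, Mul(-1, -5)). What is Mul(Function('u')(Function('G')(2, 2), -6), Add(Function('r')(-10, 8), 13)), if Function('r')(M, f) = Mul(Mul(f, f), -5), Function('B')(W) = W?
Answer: Mul(-307, Pow(5, Rational(1, 2))) ≈ -686.47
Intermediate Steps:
Function('r')(M, f) = Mul(-5, Pow(f, 2)) (Function('r')(M, f) = Mul(Pow(f, 2), -5) = Mul(-5, Pow(f, 2)))
Function('G')(Z, E) = -55 (Function('G')(Z, E) = Mul(-5, Add(6, Mul(-1, -5))) = Mul(-5, Add(6, 5)) = Mul(-5, 11) = -55)
Function('u')(J, V) = Pow(5, Rational(1, 2)) (Function('u')(J, V) = Pow(Add(-2, 7), Rational(1, 2)) = Pow(5, Rational(1, 2)))
Mul(Function('u')(Function('G')(2, 2), -6), Add(Function('r')(-10, 8), 13)) = Mul(Pow(5, Rational(1, 2)), Add(Mul(-5, Pow(8, 2)), 13)) = Mul(Pow(5, Rational(1, 2)), Add(Mul(-5, 64), 13)) = Mul(Pow(5, Rational(1, 2)), Add(-320, 13)) = Mul(Pow(5, Rational(1, 2)), -307) = Mul(-307, Pow(5, Rational(1, 2)))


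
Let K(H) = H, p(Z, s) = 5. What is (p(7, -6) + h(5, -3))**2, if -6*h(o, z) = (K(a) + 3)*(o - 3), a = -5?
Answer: 289/9 ≈ 32.111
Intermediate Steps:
h(o, z) = -1 + o/3 (h(o, z) = -(-5 + 3)*(o - 3)/6 = -(-1)*(-3 + o)/3 = -(6 - 2*o)/6 = -1 + o/3)
(p(7, -6) + h(5, -3))**2 = (5 + (-1 + (1/3)*5))**2 = (5 + (-1 + 5/3))**2 = (5 + 2/3)**2 = (17/3)**2 = 289/9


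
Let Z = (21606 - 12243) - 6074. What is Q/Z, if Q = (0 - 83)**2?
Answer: 6889/3289 ≈ 2.0946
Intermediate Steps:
Q = 6889 (Q = (-83)**2 = 6889)
Z = 3289 (Z = 9363 - 6074 = 3289)
Q/Z = 6889/3289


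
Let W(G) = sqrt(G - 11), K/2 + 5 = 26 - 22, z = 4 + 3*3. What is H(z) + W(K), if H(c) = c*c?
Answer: 169 + I*sqrt(13) ≈ 169.0 + 3.6056*I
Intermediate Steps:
z = 13 (z = 4 + 9 = 13)
H(c) = c**2
K = -2 (K = -10 + 2*(26 - 22) = -10 + 2*4 = -10 + 8 = -2)
W(G) = sqrt(-11 + G)
H(z) + W(K) = 13**2 + sqrt(-11 - 2) = 169 + sqrt(-13) = 169 + I*sqrt(13)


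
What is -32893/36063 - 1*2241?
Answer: -80850076/36063 ≈ -2241.9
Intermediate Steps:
-32893/36063 - 1*2241 = -32893*1/36063 - 2241 = -32893/36063 - 2241 = -80850076/36063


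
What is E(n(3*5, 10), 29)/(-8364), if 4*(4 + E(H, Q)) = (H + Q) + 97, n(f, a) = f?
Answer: -125/33456 ≈ -0.0037363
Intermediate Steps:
E(H, Q) = 81/4 + H/4 + Q/4 (E(H, Q) = -4 + ((H + Q) + 97)/4 = -4 + (97 + H + Q)/4 = -4 + (97/4 + H/4 + Q/4) = 81/4 + H/4 + Q/4)
E(n(3*5, 10), 29)/(-8364) = (81/4 + (3*5)/4 + (¼)*29)/(-8364) = (81/4 + (¼)*15 + 29/4)*(-1/8364) = (81/4 + 15/4 + 29/4)*(-1/8364) = (125/4)*(-1/8364) = -125/33456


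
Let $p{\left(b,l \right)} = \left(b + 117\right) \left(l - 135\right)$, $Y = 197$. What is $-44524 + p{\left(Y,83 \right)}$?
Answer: $-60852$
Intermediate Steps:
$p{\left(b,l \right)} = \left(-135 + l\right) \left(117 + b\right)$ ($p{\left(b,l \right)} = \left(117 + b\right) \left(-135 + l\right) = \left(-135 + l\right) \left(117 + b\right)$)
$-44524 + p{\left(Y,83 \right)} = -44524 + \left(-15795 - 26595 + 117 \cdot 83 + 197 \cdot 83\right) = -44524 + \left(-15795 - 26595 + 9711 + 16351\right) = -44524 - 16328 = -60852$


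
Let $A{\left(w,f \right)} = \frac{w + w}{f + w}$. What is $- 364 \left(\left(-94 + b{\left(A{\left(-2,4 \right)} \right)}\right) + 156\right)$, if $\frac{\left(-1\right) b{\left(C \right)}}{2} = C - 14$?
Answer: $-34216$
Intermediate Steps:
$A{\left(w,f \right)} = \frac{2 w}{f + w}$
$b{\left(C \right)} = 28 - 2 C$ ($b{\left(C \right)} = - 2 \left(C - 14\right) = - 2 \left(-14 + C\right) = 28 - 2 C$)
$- 364 \left(\left(-94 + b{\left(A{\left(-2,4 \right)} \right)}\right) + 156\right) = - 364 \left(\left(-94 + \left(28 - 2 \cdot 2 \left(-2\right) \frac{1}{4 - 2}\right)\right) + 156\right) = - 364 \left(\left(-94 + \left(28 - 2 \cdot 2 \left(-2\right) \frac{1}{2}\right)\right) + 156\right) = - 364 \left(\left(-94 + \left(28 - -4\right)\right) + 156\right) = - 364 \left(\left(-94 + \left(28 + 4\right)\right) + 156\right) = - 364 \left(\left(-94 + 32\right) + 156\right) = - 364 \left(-62 + 156\right) = \left(-364\right) 94 = -34216$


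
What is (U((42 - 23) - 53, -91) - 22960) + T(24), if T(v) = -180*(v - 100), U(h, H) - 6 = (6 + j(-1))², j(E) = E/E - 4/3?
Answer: -83177/9 ≈ -9241.9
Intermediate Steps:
j(E) = -⅓ (j(E) = 1 - 4*⅓ = 1 - 4/3 = -⅓)
U(h, H) = 343/9 (U(h, H) = 6 + (6 - ⅓)² = 6 + (17/3)² = 6 + 289/9 = 343/9)
T(v) = 18000 - 180*v (T(v) = -180*(-100 + v) = 18000 - 180*v)
(U((42 - 23) - 53, -91) - 22960) + T(24) = (343/9 - 22960) + (18000 - 180*24) = -206297/9 + (18000 - 4320) = -206297/9 + 13680 = -83177/9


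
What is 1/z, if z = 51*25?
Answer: 1/1275 ≈ 0.00078431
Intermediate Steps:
z = 1275
1/z = 1/1275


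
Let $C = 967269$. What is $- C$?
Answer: $-967269$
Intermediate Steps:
$- C = \left(-1\right) 967269 = -967269$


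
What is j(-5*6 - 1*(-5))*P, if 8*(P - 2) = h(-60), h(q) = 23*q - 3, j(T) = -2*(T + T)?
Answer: -34175/2 ≈ -17088.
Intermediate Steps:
j(T) = -4*T
h(q) = -3 + 23*q
P = -1367/8 (P = 2 + (-3 + 23*(-60))/8 = 2 + (-3 - 1380)/8 = 2 + (⅛)*(-1383) = 2 - 1383/8 = -1367/8 ≈ -170.88)
j(-5*6 - 1*(-5))*P = -4*(-5*6 - 1*(-5))*(-1367/8) = -4*(-30 + 5)*(-1367/8) = -4*(-25)*(-1367/8) = 100*(-1367/8) = -34175/2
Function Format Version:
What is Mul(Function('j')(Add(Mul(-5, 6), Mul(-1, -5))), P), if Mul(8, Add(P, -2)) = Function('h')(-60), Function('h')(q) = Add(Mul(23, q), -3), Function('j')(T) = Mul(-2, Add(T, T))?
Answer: Rational(-34175, 2) ≈ -17088.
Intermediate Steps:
Function('j')(T) = Mul(-4, T) (Function('j')(T) = Mul(-2, Mul(2, T)) = Mul(-4, T))
Function('h')(q) = Add(-3, Mul(23, q))
P = Rational(-1367, 8) (P = Add(2, Mul(Rational(1, 8), Add(-3, Mul(23, -60)))) = Add(2, Mul(Rational(1, 8), Add(-3, -1380))) = Add(2, Mul(Rational(1, 8), -1383)) = Add(2, Rational(-1383, 8)) = Rational(-1367, 8) ≈ -170.88)
Mul(Function('j')(Add(Mul(-5, 6), Mul(-1, -5))), P) = Mul(Mul(-4, Add(Mul(-5, 6), Mul(-1, -5))), Rational(-1367, 8)) = Mul(Mul(-4, Add(-30, 5)), Rational(-1367, 8)) = Mul(Mul(-4, -25), Rational(-1367, 8)) = Mul(100, Rational(-1367, 8)) = Rational(-34175, 2)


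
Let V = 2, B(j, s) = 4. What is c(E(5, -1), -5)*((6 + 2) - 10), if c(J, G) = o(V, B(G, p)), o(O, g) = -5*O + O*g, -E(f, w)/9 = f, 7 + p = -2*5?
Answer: 4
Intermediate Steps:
p = -17 (p = -7 - 2*5 = -7 - 10 = -17)
E(f, w) = -9*f
c(J, G) = -2 (c(J, G) = 2*(-5 + 4) = 2*(-1) = -2)
c(E(5, -1), -5)*((6 + 2) - 10) = -2*((6 + 2) - 10) = -2*(8 - 10) = -2*(-2) = 4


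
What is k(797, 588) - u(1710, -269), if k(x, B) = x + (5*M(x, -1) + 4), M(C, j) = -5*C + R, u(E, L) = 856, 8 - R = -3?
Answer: -19925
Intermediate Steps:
R = 11 (R = 8 - 1*(-3) = 8 + 3 = 11)
M(C, j) = 11 - 5*C (M(C, j) = -5*C + 11 = 11 - 5*C)
k(x, B) = 59 - 24*x (k(x, B) = x + (5*(11 - 5*x) + 4) = x + ((55 - 25*x) + 4) = x + (59 - 25*x) = 59 - 24*x)
k(797, 588) - u(1710, -269) = (59 - 24*797) - 1*856 = (59 - 19128) - 856 = -19069 - 856 = -19925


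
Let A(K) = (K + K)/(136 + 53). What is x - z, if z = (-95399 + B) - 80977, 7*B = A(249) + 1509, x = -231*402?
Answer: 36734441/441 ≈ 83298.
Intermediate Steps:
A(K) = 2*K/189 (A(K) = (2*K)/189 = (2*K)*(1/189) = 2*K/189)
x = -92862
B = 95233/441 (B = ((2/189)*249 + 1509)/7 = (166/63 + 1509)/7 = (⅐)*(95233/63) = 95233/441 ≈ 215.95)
z = -77686583/441 (z = (-95399 + 95233/441) - 80977 = -41975726/441 - 80977 = -77686583/441 ≈ -1.7616e+5)
x - z = -92862 - 1*(-77686583/441) = -92862 + 77686583/441 = 36734441/441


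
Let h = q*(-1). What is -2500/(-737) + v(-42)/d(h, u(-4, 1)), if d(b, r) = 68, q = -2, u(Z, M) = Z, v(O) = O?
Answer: 69523/25058 ≈ 2.7745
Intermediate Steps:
h = 2 (h = -2*(-1) = 2)
-2500/(-737) + v(-42)/d(h, u(-4, 1)) = -2500/(-737) - 42/68 = -2500*(-1/737) - 42*1/68 = 2500/737 - 21/34 = 69523/25058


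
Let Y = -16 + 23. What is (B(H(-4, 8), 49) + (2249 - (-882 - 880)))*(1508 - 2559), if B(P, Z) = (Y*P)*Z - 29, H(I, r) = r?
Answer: -7069026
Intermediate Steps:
Y = 7
B(P, Z) = -29 + 7*P*Z (B(P, Z) = (7*P)*Z - 29 = 7*P*Z - 29 = -29 + 7*P*Z)
(B(H(-4, 8), 49) + (2249 - (-882 - 880)))*(1508 - 2559) = ((-29 + 7*8*49) + (2249 - (-882 - 880)))*(1508 - 2559) = ((-29 + 2744) + (2249 - 1*(-1762)))*(-1051) = (2715 + (2249 + 1762))*(-1051) = (2715 + 4011)*(-1051) = 6726*(-1051) = -7069026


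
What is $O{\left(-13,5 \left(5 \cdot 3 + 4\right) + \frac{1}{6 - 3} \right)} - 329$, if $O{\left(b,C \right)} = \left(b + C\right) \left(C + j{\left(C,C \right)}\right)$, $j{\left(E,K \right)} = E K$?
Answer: $\frac{20406655}{27} \approx 7.558 \cdot 10^{5}$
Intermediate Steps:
$O{\left(b,C \right)} = \left(C + b\right) \left(C + C^{2}\right)$ ($O{\left(b,C \right)} = \left(b + C\right) \left(C + C C\right) = \left(C + b\right) \left(C + C^{2}\right)$)
$O{\left(-13,5 \left(5 \cdot 3 + 4\right) + \frac{1}{6 - 3} \right)} - 329 = \left(5 \left(5 \cdot 3 + 4\right) + \frac{1}{6 - 3}\right) \left(\left(5 \left(5 \cdot 3 + 4\right) + \frac{1}{6 - 3}\right) - 13 + \left(5 \left(5 \cdot 3 + 4\right) + \frac{1}{6 - 3}\right)^{2} + \left(5 \left(5 \cdot 3 + 4\right) + \frac{1}{6 - 3}\right) \left(-13\right)\right) - 329 = \left(5 \left(15 + 4\right) + \frac{1}{3}\right) \left(\left(5 \left(15 + 4\right) + \frac{1}{3}\right) - 13 + \left(5 \left(15 + 4\right) + \frac{1}{3}\right)^{2} + \left(5 \left(15 + 4\right) + \frac{1}{3}\right) \left(-13\right)\right) - 329 = \left(5 \cdot 19 + \frac{1}{3}\right) \left(\left(5 \cdot 19 + \frac{1}{3}\right) - 13 + \left(5 \cdot 19 + \frac{1}{3}\right)^{2} + \left(5 \cdot 19 + \frac{1}{3}\right) \left(-13\right)\right) - 329 = \left(95 + \frac{1}{3}\right) \left(\left(95 + \frac{1}{3}\right) - 13 + \left(95 + \frac{1}{3}\right)^{2} + \left(95 + \frac{1}{3}\right) \left(-13\right)\right) - 329 = \frac{286 \left(\frac{286}{3} - 13 + \left(\frac{286}{3}\right)^{2} + \frac{286}{3} \left(-13\right)\right)}{3} - 329 = \frac{286 \left(\frac{286}{3} - 13 + \frac{81796}{9} - \frac{3718}{3}\right)}{3} - 329 = \frac{286}{3} \cdot \frac{71383}{9} - 329 = \frac{20415538}{27} - 329 = \frac{20406655}{27}$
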